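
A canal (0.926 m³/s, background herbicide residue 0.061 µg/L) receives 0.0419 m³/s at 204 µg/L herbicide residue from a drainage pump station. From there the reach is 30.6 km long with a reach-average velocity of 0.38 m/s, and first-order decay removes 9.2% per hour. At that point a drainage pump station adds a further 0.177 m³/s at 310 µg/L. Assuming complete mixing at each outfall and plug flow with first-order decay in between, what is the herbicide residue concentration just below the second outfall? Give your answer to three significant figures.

48.8 µg/L

Mass balance: C = (0.9260·0.06100 + 0.04190·204.0) / 0.9679 = 8.604/0.9679 = 8.889 µg/L; combined flow 0.9679 m³/s.
Travel time t = 30.6·1000 / 0.38 = 80530 s = 22.37 h.
9.2%/h lost → k = −ln(1 − 0.092) = 0.09651 h⁻¹.
First-order decay: C = 8.889·exp(−k·t) = 8.889·0.1155 = 1.026 µg/L.
At the second outfall, C = (0.9679·1.026 + 0.1770·310.0) / (0.9679 + 0.1770) = 48.79 µg/L.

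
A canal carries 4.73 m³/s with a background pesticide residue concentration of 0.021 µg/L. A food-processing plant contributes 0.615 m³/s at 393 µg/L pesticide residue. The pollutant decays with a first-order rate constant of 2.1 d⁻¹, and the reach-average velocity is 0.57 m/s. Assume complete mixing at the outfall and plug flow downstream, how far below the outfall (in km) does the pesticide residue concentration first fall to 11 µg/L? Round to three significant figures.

33.2 km

Flow-weighted average: C = (4.730·0.02100 + 0.6150·393.0) / 5.345 = 241.8/5.345 = 45.24 µg/L.
Set 45.24·exp(−k·t) = 11 → t = ln(45.24/11)/k = 58180 s = 16.16 h.
Distance = v·t = 0.57·58180 = 33160 m = 33.16 km.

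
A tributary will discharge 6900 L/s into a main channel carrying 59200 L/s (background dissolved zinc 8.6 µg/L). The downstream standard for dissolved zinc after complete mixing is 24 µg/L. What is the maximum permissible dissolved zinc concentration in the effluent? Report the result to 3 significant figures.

At the limit, (Qr·Cr + Qe·Cₑ)/(Qr + Qe) = 24:
Cₑ = (66100·24 − 59200·8.600) / 6900 = 156.1 µg/L.

156 µg/L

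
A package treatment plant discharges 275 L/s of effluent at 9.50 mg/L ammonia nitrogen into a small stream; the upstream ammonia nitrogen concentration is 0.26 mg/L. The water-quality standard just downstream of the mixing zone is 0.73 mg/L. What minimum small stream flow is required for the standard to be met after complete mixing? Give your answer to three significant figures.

5130 L/s

Set C_mix = 0.73: (Q·0.2600 + 275.0·9.500) / (Q + 275.0) = 0.73
→ Q = 275.0·(9.500 − 0.73)/(0.73 − 0.2600) = 5131 L/s.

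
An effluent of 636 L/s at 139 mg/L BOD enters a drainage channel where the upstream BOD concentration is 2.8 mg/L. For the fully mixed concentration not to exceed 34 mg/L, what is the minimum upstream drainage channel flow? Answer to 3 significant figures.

2140 L/s

Set C_mix = 34: (Q·2.800 + 636.0·139.0) / (Q + 636.0) = 34
→ Q = 636.0·(139.0 − 34)/(34 − 2.800) = 2140 L/s.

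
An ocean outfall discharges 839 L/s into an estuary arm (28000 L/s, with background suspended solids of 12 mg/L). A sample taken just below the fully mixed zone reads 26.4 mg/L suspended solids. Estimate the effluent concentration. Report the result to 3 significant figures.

507 mg/L

Mass balance: 28000·12.00 + 839.0·Cₑ = 28840·26.40
→ Cₑ = (28840·26.40 − 28000·12.00) / 839.0 = 507.0 mg/L.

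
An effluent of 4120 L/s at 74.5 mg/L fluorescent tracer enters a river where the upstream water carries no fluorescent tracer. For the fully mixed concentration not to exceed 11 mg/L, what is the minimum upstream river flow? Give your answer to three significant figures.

23800 L/s

Set C_mix = 11: (Q·0 + 4120·74.50) / (Q + 4120) = 11
→ Q = 4120·(74.50 − 11)/(11 − 0) = 23780 L/s.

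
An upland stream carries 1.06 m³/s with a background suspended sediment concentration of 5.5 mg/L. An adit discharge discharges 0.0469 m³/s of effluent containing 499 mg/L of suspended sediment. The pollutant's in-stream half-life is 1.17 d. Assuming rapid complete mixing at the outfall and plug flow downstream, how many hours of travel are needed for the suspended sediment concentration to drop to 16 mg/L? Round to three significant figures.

Conservation of mass: C = (1.060·5.500 + 0.04690·499.0) / 1.107 = 29.23/1.107 = 26.41 mg/L.
Half-life 1.17 d → k = ln 2 / 1.17 = 0.5924 d⁻¹.
26.41·exp(−k·t) = 16 → t = ln(26.41/16)/k = 73090 s = 20.30 h.

20.3 h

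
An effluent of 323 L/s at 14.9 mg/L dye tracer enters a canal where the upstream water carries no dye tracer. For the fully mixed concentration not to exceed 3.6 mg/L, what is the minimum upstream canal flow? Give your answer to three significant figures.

1010 L/s

Set C_mix = 3.6: (Q·0 + 323.0·14.90) / (Q + 323.0) = 3.6
→ Q = 323.0·(14.90 − 3.6)/(3.6 − 0) = 1014 L/s.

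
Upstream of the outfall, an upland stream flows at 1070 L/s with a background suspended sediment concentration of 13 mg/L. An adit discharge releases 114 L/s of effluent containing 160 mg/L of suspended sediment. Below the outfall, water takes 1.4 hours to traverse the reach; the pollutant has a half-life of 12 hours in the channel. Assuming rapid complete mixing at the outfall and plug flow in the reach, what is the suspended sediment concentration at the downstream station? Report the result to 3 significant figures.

25.0 mg/L

Flow-weighted average: C = (1070·13.00 + 114.0·160.0) / 1184 = 32150/1184 = 27.15 mg/L.
Half-life 12 h → k = ln 2 / 12 = 0.05776 h⁻¹ = 1.386 d⁻¹.
After decay, C = 27.15 × e^(−kt) = 27.15 × 0.9223 = 25.04 mg/L.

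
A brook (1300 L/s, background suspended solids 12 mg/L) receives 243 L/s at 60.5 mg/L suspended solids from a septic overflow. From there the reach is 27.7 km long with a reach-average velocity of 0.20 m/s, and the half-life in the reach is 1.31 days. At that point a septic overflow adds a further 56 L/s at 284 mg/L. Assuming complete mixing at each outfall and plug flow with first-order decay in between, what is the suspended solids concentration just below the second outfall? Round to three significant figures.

Flow-weighted average: C = (1300·12.00 + 243.0·60.50) / 1543 = 30300/1543 = 19.64 mg/L; combined flow 1543 L/s.
Travel time t = 27.7·1000 / 0.20 = 138500 s = 38.47 h.
Half-life 1.31 d → k = ln 2 / 1.31 = 0.5291 d⁻¹.
Applying C = C₀e^(−kt): 19.64 × 0.4282 = 8.409 mg/L.
Second outfall: C = (1543·8.409 + 56.00·284.0)/1599 = 18.06 mg/L.

18.1 mg/L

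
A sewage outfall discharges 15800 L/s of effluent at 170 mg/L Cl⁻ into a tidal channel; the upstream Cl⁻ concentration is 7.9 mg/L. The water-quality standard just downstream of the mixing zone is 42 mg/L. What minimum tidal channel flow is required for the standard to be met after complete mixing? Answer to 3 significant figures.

Set C_mix = 42: (Q·7.900 + 15800·170.0) / (Q + 15800) = 42
→ Q = 15800·(170.0 − 42)/(42 − 7.900) = 59310 L/s.

59300 L/s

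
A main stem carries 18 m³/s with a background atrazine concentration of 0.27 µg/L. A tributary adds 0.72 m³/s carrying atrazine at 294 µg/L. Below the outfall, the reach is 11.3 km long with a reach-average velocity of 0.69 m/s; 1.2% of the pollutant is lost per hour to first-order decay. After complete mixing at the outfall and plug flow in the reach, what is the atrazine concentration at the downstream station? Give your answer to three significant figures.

Conservation of mass: C = (18.00·0.2700 + 0.7200·294.0) / 18.72 = 216.5/18.72 = 11.57 µg/L.
Travel time t = 11.3·1000 / 0.69 = 16380 s = 4.549 h.
1.2%/h lost → k = −ln(1 − 0.012) = 0.01207 h⁻¹.
Decay over the reach: 11.57·exp(−kt) = 11.57·0.9466 = 10.95 µg/L.

10.9 µg/L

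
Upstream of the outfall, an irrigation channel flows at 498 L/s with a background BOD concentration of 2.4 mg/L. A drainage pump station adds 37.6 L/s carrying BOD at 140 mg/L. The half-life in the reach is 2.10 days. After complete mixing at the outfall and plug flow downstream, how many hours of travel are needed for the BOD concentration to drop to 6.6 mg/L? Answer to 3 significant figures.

43.8 h

Mixed concentration C = ΣQC/ΣQ = (498.0·2.400 + 37.60·140.0) / 535.6 = 6459/535.6 = 12.06 mg/L.
Half-life 2.10 d → k = ln 2 / 2.10 = 0.3301 d⁻¹.
12.06·exp(−k·t) = 6.6 → t = ln(12.06/6.6)/k = 157800 s = 43.83 h.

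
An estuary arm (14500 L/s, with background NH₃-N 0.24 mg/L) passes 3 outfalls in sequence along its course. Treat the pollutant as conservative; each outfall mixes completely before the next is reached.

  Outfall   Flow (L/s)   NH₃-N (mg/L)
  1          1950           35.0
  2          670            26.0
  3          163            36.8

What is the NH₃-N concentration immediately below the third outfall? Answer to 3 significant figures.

5.51 mg/L

After outfall 1: Q = 14500 + 1950 = 16450 L/s; C = (14500·0.2400 + 1950·35.00)/16450 = 4.360 mg/L.
After outfall 2: Q = 16450 + 670.0 = 17120 L/s; C = (16450·4.360 + 670.0·26.00)/17120 = 5.207 mg/L.
After outfall 3: Q = 17120 + 163.0 = 17280 L/s; C = (17120·5.207 + 163.0·36.80)/17280 = 5.505 mg/L.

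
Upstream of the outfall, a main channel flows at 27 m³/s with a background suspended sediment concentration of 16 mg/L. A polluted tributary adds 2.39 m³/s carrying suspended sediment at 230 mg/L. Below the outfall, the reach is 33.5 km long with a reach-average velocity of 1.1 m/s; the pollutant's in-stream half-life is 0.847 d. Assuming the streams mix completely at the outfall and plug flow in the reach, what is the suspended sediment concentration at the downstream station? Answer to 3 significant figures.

25.0 mg/L

Flow-weighted average: C = (27.00·16.00 + 2.390·230.0) / 29.39 = 981.7/29.39 = 33.40 mg/L.
Travel time t = 33.5·1000 / 1.1 = 30450 s = 8.460 h.
Half-life 0.847 d → k = ln 2 / 0.847 = 0.8184 d⁻¹.
Decay over the reach: 33.40·exp(−kt) = 33.40·0.7494 = 25.03 mg/L.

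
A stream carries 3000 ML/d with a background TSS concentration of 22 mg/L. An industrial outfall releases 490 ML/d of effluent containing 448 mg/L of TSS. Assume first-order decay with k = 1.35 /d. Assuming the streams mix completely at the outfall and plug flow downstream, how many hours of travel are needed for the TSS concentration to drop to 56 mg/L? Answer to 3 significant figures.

Mixed concentration C = ΣQC/ΣQ = (3000·22.00 + 490.0·448.0) / 3490 = 285500/3490 = 81.81 mg/L.
81.81·exp(−k·t) = 56 → t = ln(81.81/56)/k = 24260 s = 6.739 h.

6.74 h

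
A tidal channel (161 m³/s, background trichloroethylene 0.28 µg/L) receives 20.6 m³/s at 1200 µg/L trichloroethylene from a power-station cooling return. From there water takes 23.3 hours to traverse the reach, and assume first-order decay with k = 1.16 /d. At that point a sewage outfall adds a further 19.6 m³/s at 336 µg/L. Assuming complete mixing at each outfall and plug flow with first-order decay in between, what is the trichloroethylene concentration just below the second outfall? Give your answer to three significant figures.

72.6 µg/L

Mixed concentration C = ΣQC/ΣQ = (161.0·0.2800 + 20.60·1200) / 181.6 = 24770/181.6 = 136.4 µg/L; combined flow 181.6 m³/s.
First-order decay: C = 136.4·exp(−k·t) = 136.4·0.3243 = 44.22 µg/L.
At the second outfall, C = (181.6·44.22 + 19.60·336.0) / (181.6 + 19.60) = 72.65 µg/L.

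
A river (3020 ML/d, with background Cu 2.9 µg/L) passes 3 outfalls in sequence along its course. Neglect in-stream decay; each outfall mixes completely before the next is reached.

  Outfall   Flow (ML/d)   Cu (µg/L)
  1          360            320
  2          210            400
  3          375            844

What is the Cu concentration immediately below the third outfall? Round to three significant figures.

Below outfall 1: Q → 3380 ML/d, C = (3020·2.900 + 360.0·320.0)/3380 = 36.67 µg/L.
Below outfall 2: Q → 3590 ML/d, C = (3380·36.67 + 210.0·400.0)/3590 = 57.93 µg/L.
Below outfall 3: Q → 3965 ML/d, C = (3590·57.93 + 375.0·844.0)/3965 = 132.3 µg/L.

132 µg/L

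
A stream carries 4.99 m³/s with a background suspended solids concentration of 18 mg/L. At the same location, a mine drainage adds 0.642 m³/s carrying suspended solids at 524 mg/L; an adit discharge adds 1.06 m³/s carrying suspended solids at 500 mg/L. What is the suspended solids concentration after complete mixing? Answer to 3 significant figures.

143 mg/L

After mixing, C = (4.990·18.00 + 0.6420·524.0 + 1.060·500.0) / 6.692 = 956.2/6.692 = 142.9 mg/L.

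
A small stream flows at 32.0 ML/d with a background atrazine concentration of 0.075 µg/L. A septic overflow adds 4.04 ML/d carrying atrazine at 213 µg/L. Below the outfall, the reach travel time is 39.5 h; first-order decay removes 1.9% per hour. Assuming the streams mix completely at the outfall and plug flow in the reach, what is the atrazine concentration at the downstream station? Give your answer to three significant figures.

After mixing, C = (32.00·0.07500 + 4.040·213.0) / 36.04 = 862.9/36.04 = 23.94 µg/L.
1.9%/h lost → k = −ln(1 − 0.019) = 0.01918 h⁻¹.
After decay, C = 23.94 × e^(−kt) = 23.94 × 0.4687 = 11.22 µg/L.

11.2 µg/L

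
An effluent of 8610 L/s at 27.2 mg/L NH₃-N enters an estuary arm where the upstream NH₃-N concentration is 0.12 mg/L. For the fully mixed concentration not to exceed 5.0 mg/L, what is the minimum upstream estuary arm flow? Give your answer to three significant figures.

Set C_mix = 5.0: (Q·0.1200 + 8610·27.20) / (Q + 8610) = 5.0
→ Q = 8610·(27.20 − 5.0)/(5.0 − 0.1200) = 39170 L/s.

39200 L/s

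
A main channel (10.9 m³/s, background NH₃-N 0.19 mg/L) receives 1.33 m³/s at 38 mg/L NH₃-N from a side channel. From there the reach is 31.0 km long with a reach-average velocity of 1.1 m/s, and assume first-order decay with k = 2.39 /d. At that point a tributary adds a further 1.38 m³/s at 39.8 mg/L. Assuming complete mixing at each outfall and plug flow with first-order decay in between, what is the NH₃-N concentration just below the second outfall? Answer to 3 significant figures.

5.81 mg/L

Flow-weighted average: C = (10.90·0.1900 + 1.330·38.00) / 12.23 = 52.61/12.23 = 4.302 mg/L; combined flow 12.23 m³/s.
Travel time t = 31.0·1000 / 1.1 = 28180 s = 7.828 h.
First-order decay: C = 4.302·exp(−k·t) = 4.302·0.4586 = 1.973 mg/L.
At the second outfall, C = (12.23·1.973 + 1.380·39.80) / (12.23 + 1.380) = 5.808 mg/L.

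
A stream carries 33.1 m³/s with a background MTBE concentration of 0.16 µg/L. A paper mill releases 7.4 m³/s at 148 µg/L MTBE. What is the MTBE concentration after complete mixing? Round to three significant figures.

Flow-weighted average: C = (33.10·0.1600 + 7.400·148.0) / 40.50 = 1100/40.50 = 27.17 µg/L.

27.2 µg/L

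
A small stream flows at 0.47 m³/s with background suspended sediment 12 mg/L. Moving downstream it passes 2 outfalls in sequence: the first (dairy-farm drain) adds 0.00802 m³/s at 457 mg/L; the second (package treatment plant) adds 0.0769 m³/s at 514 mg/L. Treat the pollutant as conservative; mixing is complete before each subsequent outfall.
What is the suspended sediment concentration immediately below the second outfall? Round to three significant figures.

After outfall 1: Q = 0.4700 + 0.008020 = 0.4780 m³/s; C = (0.4700·12.00 + 0.008020·457.0)/0.4780 = 19.47 mg/L.
After outfall 2: Q = 0.4780 + 0.07690 = 0.5549 m³/s; C = (0.4780·19.47 + 0.07690·514.0)/0.5549 = 88.00 mg/L.

88.0 mg/L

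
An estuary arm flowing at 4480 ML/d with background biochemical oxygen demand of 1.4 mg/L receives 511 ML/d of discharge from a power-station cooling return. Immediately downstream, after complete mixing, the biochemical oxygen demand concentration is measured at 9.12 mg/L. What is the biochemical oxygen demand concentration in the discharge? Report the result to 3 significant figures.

76.8 mg/L

Mass balance: 4480·1.400 + 511.0·Cₑ = 4991·9.120
→ Cₑ = (4991·9.120 − 4480·1.400) / 511.0 = 76.80 mg/L.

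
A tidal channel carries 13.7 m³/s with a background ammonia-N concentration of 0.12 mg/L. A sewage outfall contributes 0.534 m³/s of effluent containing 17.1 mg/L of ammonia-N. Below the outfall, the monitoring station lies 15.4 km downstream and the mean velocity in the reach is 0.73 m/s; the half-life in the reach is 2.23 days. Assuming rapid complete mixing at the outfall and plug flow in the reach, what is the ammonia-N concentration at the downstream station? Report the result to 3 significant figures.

After mixing, C = (13.70·0.1200 + 0.5340·17.10) / 14.23 = 10.78/14.23 = 0.7570 mg/L.
Travel time t = 15.4·1000 / 0.73 = 21100 s = 5.860 h.
Half-life 2.23 d → k = ln 2 / 2.23 = 0.3108 d⁻¹.
Decay over the reach: 0.7570·exp(−kt) = 0.7570·0.9269 = 0.7017 mg/L.

0.702 mg/L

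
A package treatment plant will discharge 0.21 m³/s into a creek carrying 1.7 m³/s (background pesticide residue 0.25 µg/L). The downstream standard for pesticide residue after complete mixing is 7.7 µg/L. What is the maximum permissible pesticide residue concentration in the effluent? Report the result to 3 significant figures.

68.0 µg/L

At the limit, (Qr·Cr + Qe·Cₑ)/(Qr + Qe) = 7.7:
Cₑ = (1.910·7.7 − 1.700·0.2500) / 0.2100 = 68.01 µg/L.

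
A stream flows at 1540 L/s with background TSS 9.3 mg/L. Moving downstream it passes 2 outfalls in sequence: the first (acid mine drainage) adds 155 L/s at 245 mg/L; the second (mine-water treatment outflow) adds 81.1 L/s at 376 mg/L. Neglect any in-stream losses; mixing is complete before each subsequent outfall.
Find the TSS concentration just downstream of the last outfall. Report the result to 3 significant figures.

46.6 mg/L

After outfall 1: Q = 1540 + 155.0 = 1695 L/s; C = (1540·9.300 + 155.0·245.0)/1695 = 30.85 mg/L.
After outfall 2: Q = 1695 + 81.10 = 1776 L/s; C = (1695·30.85 + 81.10·376.0)/1776 = 46.61 mg/L.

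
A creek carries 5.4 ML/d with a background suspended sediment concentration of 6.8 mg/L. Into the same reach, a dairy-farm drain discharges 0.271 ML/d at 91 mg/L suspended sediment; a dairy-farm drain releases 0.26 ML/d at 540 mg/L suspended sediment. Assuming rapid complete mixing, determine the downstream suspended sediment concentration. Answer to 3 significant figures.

Conservation of mass: C = (5.400·6.800 + 0.2710·91.00 + 0.2600·540.0) / 5.931 = 201.8/5.931 = 34.02 mg/L.

34.0 mg/L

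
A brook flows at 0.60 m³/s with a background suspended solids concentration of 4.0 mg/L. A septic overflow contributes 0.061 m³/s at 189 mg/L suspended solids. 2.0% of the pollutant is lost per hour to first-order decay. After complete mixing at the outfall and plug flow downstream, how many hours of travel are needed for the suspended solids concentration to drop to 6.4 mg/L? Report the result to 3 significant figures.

59.0 h

Mass balance: C = (0.6000·4.000 + 0.06100·189.0) / 0.6610 = 13.93/0.6610 = 21.07 mg/L.
2.0%/h lost → k = −ln(1 − 0.02) = 0.02020 h⁻¹.
21.07·exp(−k·t) = 6.4 → t = ln(21.07/6.4)/k = 212300 s = 58.99 h.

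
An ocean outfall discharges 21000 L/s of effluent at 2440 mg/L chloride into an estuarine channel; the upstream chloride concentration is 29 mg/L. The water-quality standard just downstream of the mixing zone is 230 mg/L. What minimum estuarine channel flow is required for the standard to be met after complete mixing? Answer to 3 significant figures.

Set C_mix = 230: (Q·29.00 + 21000·2440) / (Q + 21000) = 230
→ Q = 21000·(2440 − 230)/(230 − 29.00) = 230900 L/s.

231000 L/s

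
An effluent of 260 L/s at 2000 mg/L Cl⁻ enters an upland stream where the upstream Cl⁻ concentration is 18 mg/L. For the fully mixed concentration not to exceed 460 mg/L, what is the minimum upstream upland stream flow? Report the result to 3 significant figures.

Set C_mix = 460: (Q·18.00 + 260.0·2000) / (Q + 260.0) = 460
→ Q = 260.0·(2000 − 460)/(460 − 18.00) = 905.9 L/s.

906 L/s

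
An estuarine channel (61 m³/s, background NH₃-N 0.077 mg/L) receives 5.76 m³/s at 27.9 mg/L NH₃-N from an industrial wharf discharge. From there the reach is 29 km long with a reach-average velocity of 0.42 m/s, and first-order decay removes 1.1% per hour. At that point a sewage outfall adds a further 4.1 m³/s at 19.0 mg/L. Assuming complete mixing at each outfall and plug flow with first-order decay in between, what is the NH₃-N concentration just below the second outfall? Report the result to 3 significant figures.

Conservation of mass: C = (61.00·0.07700 + 5.760·27.90) / 66.76 = 165.4/66.76 = 2.478 mg/L; combined flow 66.76 m³/s.
Travel time t = 29·1000 / 0.42 = 69050 s = 19.18 h.
1.1%/h lost → k = −ln(1 − 0.011) = 0.01106 h⁻¹.
After decay, C = 2.478 × e^(−kt) = 2.478 × 0.8088 = 2.004 mg/L.
At the second outfall, C = (66.76·2.004 + 4.100·19.00) / (66.76 + 4.100) = 2.987 mg/L.

2.99 mg/L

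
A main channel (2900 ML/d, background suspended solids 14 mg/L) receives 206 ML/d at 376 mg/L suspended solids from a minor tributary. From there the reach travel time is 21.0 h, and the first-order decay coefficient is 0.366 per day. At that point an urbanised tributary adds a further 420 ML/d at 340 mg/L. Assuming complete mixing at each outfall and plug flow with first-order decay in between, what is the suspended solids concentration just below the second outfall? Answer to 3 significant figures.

Conservation of mass: C = (2900·14.00 + 206.0·376.0) / 3106 = 118100/3106 = 38.01 mg/L; combined flow 3106 ML/d.
Decay over the reach: 38.01·exp(−kt) = 38.01·0.7260 = 27.59 mg/L.
At the second outfall, C = (3106·27.59 + 420.0·340.0) / (3106 + 420.0) = 64.81 mg/L.

64.8 mg/L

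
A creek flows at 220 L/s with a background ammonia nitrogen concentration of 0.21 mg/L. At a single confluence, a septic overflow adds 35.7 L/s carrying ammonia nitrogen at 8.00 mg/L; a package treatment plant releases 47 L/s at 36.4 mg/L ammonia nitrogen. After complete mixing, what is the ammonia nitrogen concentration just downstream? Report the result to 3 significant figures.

6.75 mg/L

Conservation of mass: C = (220.0·0.2100 + 35.70·8.000 + 47.00·36.40) / 302.7 = 2043/302.7 = 6.748 mg/L.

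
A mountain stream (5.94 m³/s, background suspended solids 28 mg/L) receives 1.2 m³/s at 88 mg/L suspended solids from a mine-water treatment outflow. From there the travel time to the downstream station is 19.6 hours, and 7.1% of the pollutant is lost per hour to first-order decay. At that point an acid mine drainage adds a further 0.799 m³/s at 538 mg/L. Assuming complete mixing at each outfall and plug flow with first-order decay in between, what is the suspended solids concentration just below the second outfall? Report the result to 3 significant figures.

62.2 mg/L

After mixing, C = (5.940·28.00 + 1.200·88.00) / 7.140 = 271.9/7.140 = 38.08 mg/L; combined flow 7.140 m³/s.
7.1%/h lost → k = −ln(1 − 0.071) = 0.07365 h⁻¹.
After decay, C = 38.08 × e^(−kt) = 38.08 × 0.2361 = 8.992 mg/L.
At the second outfall, C = (7.140·8.992 + 0.7990·538.0) / (7.140 + 0.7990) = 62.23 mg/L.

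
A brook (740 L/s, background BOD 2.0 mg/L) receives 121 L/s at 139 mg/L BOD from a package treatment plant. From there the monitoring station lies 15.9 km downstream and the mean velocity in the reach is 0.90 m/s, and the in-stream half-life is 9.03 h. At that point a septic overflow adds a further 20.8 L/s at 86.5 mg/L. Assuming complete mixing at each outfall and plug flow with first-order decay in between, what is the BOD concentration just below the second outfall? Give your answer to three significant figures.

16.3 mg/L

Flow-weighted average: C = (740.0·2.000 + 121.0·139.0) / 861.0 = 18300/861.0 = 21.25 mg/L; combined flow 861.0 L/s.
Travel time t = 15.9·1000 / 0.90 = 17670 s = 4.907 h.
Half-life 9.03 h → k = ln 2 / 9.03 = 0.07676 h⁻¹ = 1.842 d⁻¹.
After decay, C = 21.25 × e^(−kt) = 21.25 × 0.6861 = 14.58 mg/L.
At the second outfall, C = (861.0·14.58 + 20.80·86.50) / (861.0 + 20.80) = 16.28 mg/L.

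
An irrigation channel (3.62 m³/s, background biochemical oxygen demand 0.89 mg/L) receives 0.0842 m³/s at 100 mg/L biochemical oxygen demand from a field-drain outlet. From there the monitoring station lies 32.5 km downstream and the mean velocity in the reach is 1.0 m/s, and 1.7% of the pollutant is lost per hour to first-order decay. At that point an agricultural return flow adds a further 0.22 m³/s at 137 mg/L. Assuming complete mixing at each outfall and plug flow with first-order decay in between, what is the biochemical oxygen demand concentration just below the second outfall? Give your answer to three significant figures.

10.2 mg/L

Flow-weighted average: C = (3.620·0.8900 + 0.08420·100.0) / 3.704 = 11.64/3.704 = 3.143 mg/L; combined flow 3.704 m³/s.
Travel time t = 32.5·1000 / 1.0 = 32500 s = 9.028 h.
1.7%/h lost → k = −ln(1 − 0.017) = 0.01715 h⁻¹.
After decay, C = 3.143 × e^(−kt) = 3.143 × 0.8566 = 2.692 mg/L.
Second outfall: C = (3.704·2.692 + 0.2200·137.0)/3.924 = 10.22 mg/L.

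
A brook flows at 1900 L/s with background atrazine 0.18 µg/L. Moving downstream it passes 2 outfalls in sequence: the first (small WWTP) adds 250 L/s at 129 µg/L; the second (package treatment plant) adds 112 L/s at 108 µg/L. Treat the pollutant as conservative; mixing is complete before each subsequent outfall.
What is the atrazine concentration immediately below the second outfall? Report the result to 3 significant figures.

19.8 µg/L

After outfall 1: Q = 1900 + 250.0 = 2150 L/s; C = (1900·0.1800 + 250.0·129.0)/2150 = 15.16 µg/L.
After outfall 2: Q = 2150 + 112.0 = 2262 L/s; C = (2150·15.16 + 112.0·108.0)/2262 = 19.76 µg/L.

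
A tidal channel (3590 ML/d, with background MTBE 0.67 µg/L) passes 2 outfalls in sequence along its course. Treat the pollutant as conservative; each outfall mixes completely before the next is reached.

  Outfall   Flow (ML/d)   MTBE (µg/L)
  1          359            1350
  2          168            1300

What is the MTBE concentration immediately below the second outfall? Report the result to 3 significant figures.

171 µg/L

Outfall 1: combined Q = 3949 ML/d; C = (3590·0.6700 + 359.0·1350)/3949 = 123.3 µg/L.
Outfall 2: combined Q = 4117 ML/d; C = (3949·123.3 + 168.0·1300)/4117 = 171.4 µg/L.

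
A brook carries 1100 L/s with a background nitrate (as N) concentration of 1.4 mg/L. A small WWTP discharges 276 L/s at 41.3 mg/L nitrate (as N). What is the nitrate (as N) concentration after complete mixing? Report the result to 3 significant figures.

Mixed concentration C = ΣQC/ΣQ = (1100·1.400 + 276.0·41.30) / 1376 = 12940/1376 = 9.403 mg/L.

9.40 mg/L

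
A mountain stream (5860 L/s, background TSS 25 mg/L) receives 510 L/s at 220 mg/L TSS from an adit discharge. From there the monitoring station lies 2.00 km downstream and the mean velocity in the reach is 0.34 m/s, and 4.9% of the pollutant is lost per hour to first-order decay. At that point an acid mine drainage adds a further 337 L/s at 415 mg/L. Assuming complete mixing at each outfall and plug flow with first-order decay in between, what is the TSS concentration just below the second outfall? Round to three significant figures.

Mass balance: C = (5860·25.00 + 510.0·220.0) / 6370 = 258700/6370 = 40.61 mg/L; combined flow 6370 L/s.
Travel time t = 2.00·1000 / 0.34 = 5882 s = 1.634 h.
4.9%/h lost → k = −ln(1 − 0.049) = 0.05024 h⁻¹.
After decay, C = 40.61 × e^(−kt) = 40.61 × 0.9212 = 37.41 mg/L.
At the second outfall, C = (6370·37.41 + 337.0·415.0) / (6370 + 337.0) = 56.38 mg/L.

56.4 mg/L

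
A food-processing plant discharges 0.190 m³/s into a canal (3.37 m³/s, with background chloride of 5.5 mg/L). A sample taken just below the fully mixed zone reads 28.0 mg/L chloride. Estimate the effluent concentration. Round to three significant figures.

Mass balance: 3.370·5.500 + 0.1900·Cₑ = 3.560·28.00
→ Cₑ = (3.560·28.00 − 3.370·5.500) / 0.1900 = 427.1 mg/L.

427 mg/L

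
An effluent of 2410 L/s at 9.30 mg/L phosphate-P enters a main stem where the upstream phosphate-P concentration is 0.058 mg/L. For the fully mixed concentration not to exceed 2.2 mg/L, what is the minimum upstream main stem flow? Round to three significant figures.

Set C_mix = 2.2: (Q·0.05800 + 2410·9.300) / (Q + 2410) = 2.2
→ Q = 2410·(9.300 − 2.2)/(2.2 − 0.05800) = 7988 L/s.

7990 L/s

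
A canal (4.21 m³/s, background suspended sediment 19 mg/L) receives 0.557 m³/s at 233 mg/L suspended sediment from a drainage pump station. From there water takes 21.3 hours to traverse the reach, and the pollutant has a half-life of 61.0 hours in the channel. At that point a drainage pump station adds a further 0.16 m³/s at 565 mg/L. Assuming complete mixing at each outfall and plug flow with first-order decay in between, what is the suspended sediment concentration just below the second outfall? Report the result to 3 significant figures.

51.8 mg/L

Mixed concentration C = ΣQC/ΣQ = (4.210·19.00 + 0.5570·233.0) / 4.767 = 209.8/4.767 = 44.00 mg/L; combined flow 4.767 m³/s.
Half-life 61.0 h → k = ln 2 / 61.0 = 0.01136 h⁻¹ = 0.2727 d⁻¹.
Applying C = C₀e^(−kt): 44.00 × 0.7850 = 34.55 mg/L.
Second outfall: C = (4.767·34.55 + 0.1600·565.0)/4.927 = 51.77 mg/L.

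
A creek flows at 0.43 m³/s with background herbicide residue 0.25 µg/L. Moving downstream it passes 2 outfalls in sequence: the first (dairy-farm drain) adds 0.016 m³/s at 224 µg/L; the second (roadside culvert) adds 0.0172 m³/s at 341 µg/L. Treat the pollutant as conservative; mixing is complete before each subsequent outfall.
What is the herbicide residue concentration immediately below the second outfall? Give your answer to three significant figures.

20.6 µg/L

Outfall 1: combined Q = 0.4460 m³/s; C = (0.4300·0.2500 + 0.01600·224.0)/0.4460 = 8.277 µg/L.
Outfall 2: combined Q = 0.4632 m³/s; C = (0.4460·8.277 + 0.01720·341.0)/0.4632 = 20.63 µg/L.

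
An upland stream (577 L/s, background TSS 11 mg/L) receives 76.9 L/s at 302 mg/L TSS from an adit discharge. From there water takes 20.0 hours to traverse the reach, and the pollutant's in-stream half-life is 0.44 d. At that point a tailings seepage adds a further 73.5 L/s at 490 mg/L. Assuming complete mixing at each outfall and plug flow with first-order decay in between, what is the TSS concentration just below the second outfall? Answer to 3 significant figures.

60.5 mg/L

Conservation of mass: C = (577.0·11.00 + 76.90·302.0) / 653.9 = 29570/653.9 = 45.22 mg/L; combined flow 653.9 L/s.
Half-life 0.44 d → k = ln 2 / 0.44 = 1.575 d⁻¹.
Decay over the reach: 45.22·exp(−kt) = 45.22·0.2691 = 12.17 mg/L.
Second outfall: C = (653.9·12.17 + 73.50·490.0)/727.4 = 60.45 mg/L.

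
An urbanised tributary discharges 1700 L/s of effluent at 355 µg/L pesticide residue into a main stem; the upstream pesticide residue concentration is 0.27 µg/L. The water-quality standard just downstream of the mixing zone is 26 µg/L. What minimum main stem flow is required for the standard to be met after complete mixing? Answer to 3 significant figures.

Set C_mix = 26: (Q·0.2700 + 1700·355.0) / (Q + 1700) = 26
→ Q = 1700·(355.0 − 26)/(26 − 0.2700) = 21740 L/s.

21700 L/s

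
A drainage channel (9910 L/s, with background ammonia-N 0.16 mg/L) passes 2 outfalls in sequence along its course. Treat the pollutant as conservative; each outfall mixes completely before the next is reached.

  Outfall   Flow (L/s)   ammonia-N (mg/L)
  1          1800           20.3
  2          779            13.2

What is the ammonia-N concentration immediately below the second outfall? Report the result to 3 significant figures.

3.88 mg/L

After outfall 1: Q = 9910 + 1800 = 11710 L/s; C = (9910·0.1600 + 1800·20.30)/11710 = 3.256 mg/L.
After outfall 2: Q = 11710 + 779.0 = 12490 L/s; C = (11710·3.256 + 779.0·13.20)/12490 = 3.876 mg/L.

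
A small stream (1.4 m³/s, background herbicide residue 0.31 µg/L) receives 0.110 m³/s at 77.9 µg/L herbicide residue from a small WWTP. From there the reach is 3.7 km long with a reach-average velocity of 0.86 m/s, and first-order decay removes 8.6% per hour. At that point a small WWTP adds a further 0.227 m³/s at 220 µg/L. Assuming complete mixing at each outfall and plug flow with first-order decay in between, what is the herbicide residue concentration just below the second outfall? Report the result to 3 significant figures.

Mass balance: C = (1.400·0.3100 + 0.1100·77.90) / 1.510 = 9.003/1.510 = 5.962 µg/L; combined flow 1.510 m³/s.
Travel time t = 3.7·1000 / 0.86 = 4302 s = 1.195 h.
8.6%/h lost → k = −ln(1 − 0.086) = 0.08992 h⁻¹.
Applying C = C₀e^(−kt): 5.962 × 0.8981 = 5.355 µg/L.
Second outfall: C = (1.510·5.355 + 0.2270·220.0)/1.737 = 33.41 µg/L.

33.4 µg/L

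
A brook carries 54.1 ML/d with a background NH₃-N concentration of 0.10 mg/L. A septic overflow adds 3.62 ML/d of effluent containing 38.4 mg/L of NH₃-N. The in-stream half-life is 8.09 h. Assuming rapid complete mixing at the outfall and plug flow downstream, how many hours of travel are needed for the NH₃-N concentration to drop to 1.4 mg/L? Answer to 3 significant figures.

6.78 h

Flow-weighted average: C = (54.10·0.1000 + 3.620·38.40) / 57.72 = 144.4/57.72 = 2.502 mg/L.
Half-life 8.09 h → k = ln 2 / 8.09 = 0.08568 h⁻¹ = 2.056 d⁻¹.
2.502·exp(−k·t) = 1.4 → t = ln(2.502/1.4)/k = 24400 s = 6.777 h.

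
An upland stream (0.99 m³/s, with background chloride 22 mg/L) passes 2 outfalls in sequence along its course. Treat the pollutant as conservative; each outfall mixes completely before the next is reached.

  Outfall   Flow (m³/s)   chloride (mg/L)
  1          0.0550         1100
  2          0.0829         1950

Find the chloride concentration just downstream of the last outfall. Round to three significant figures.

216 mg/L

After outfall 1: Q = 0.9900 + 0.05500 = 1.045 m³/s; C = (0.9900·22.00 + 0.05500·1100)/1.045 = 78.74 mg/L.
After outfall 2: Q = 1.045 + 0.08290 = 1.128 m³/s; C = (1.045·78.74 + 0.08290·1950)/1.128 = 216.3 mg/L.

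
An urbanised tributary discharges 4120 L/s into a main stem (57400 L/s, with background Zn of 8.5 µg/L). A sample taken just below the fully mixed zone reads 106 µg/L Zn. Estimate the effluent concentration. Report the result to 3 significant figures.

Mass balance: 57400·8.500 + 4120·Cₑ = 61520·106.0
→ Cₑ = (61520·106.0 − 57400·8.500) / 4120 = 1464 µg/L.

1460 µg/L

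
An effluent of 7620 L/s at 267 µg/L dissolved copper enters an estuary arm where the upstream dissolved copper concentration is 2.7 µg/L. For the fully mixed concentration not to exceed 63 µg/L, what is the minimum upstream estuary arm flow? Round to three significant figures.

Set C_mix = 63: (Q·2.700 + 7620·267.0) / (Q + 7620) = 63
→ Q = 7620·(267.0 − 63)/(63 − 2.700) = 25780 L/s.

25800 L/s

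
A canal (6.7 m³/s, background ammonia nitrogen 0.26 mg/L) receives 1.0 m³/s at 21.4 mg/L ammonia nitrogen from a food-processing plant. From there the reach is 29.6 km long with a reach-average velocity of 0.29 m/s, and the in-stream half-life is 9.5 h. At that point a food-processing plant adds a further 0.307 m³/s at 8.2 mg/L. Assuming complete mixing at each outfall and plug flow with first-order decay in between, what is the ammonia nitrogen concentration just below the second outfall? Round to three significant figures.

Flow-weighted average: C = (6.700·0.2600 + 1.000·21.40) / 7.700 = 23.14/7.700 = 3.005 mg/L; combined flow 7.700 m³/s.
Travel time t = 29.6·1000 / 0.29 = 102100 s = 28.35 h.
Half-life 9.5 h → k = ln 2 / 9.5 = 0.07296 h⁻¹ = 1.751 d⁻¹.
Decay over the reach: 3.005·exp(−kt) = 3.005·0.1264 = 0.3797 mg/L.
At the second outfall, C = (7.700·0.3797 + 0.3070·8.200) / (7.700 + 0.3070) = 0.6796 mg/L.

0.680 mg/L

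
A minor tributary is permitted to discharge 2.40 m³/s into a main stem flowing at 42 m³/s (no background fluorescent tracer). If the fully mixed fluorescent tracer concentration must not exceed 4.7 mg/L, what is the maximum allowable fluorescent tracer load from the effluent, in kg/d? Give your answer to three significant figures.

18000 kg/d

Mass balance at the limit: 42.00·0 + 2.400·Cₑ = 44.40·4.7 → Cₑ = 86.95 mg/L.
Load = 2.400 m³/s × 86.95 g/m³ × 86 400 s/d = 18030 kg/d.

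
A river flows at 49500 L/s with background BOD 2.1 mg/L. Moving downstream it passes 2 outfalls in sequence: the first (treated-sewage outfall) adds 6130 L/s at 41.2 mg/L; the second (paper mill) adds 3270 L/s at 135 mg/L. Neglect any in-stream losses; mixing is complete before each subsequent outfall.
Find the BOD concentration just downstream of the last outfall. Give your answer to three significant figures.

After outfall 1: Q = 49500 + 6130 = 55630 L/s; C = (49500·2.100 + 6130·41.20)/55630 = 6.409 mg/L.
After outfall 2: Q = 55630 + 3270 = 58900 L/s; C = (55630·6.409 + 3270·135.0)/58900 = 13.55 mg/L.

13.5 mg/L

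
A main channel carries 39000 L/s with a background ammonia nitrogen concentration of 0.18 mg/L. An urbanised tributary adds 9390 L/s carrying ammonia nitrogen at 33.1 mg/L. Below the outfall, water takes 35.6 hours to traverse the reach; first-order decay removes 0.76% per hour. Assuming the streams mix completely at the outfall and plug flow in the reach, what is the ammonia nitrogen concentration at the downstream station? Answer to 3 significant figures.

5.01 mg/L

Mass balance: C = (39000·0.1800 + 9390·33.10) / 48390 = 317800/48390 = 6.568 mg/L.
0.76%/h lost → k = −ln(1 − 0.0076) = 0.007629 h⁻¹.
Decay over the reach: 6.568·exp(−kt) = 6.568·0.7622 = 5.006 mg/L.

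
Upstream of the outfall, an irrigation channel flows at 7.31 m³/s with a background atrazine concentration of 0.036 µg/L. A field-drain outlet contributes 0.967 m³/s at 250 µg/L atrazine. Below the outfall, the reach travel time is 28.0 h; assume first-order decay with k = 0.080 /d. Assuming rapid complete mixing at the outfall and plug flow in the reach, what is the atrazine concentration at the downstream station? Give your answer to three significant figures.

Conservation of mass: C = (7.310·0.03600 + 0.9670·250.0) / 8.277 = 242.0/8.277 = 29.24 µg/L.
First-order decay: C = 29.24·exp(−k·t) = 29.24·0.9109 = 26.63 µg/L.

26.6 µg/L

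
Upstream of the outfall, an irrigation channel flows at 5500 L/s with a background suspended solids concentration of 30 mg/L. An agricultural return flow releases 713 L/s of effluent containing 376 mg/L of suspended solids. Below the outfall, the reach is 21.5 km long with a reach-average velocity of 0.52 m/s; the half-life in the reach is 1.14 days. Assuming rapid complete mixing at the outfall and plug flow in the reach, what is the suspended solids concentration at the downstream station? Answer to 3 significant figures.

52.1 mg/L

Mass balance: C = (5500·30.00 + 713.0·376.0) / 6213 = 433100/6213 = 69.71 mg/L.
Travel time t = 21.5·1000 / 0.52 = 41350 s = 11.49 h.
Half-life 1.14 d → k = ln 2 / 1.14 = 0.6080 d⁻¹.
Applying C = C₀e^(−kt): 69.71 × 0.7475 = 52.11 mg/L.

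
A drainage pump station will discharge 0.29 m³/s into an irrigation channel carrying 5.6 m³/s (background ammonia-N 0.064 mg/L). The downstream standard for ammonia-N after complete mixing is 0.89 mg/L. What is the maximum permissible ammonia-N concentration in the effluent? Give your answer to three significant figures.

At the limit, (Qr·Cr + Qe·Cₑ)/(Qr + Qe) = 0.89:
Cₑ = (5.890·0.89 − 5.600·0.06400) / 0.2900 = 16.84 mg/L.

16.8 mg/L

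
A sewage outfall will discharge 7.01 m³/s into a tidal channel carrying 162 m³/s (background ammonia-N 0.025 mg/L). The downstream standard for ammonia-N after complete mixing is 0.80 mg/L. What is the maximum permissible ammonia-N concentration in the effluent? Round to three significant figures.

18.7 mg/L

At the limit, (Qr·Cr + Qe·Cₑ)/(Qr + Qe) = 0.80:
Cₑ = (169.0·0.80 − 162.0·0.02500) / 7.010 = 18.71 mg/L.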